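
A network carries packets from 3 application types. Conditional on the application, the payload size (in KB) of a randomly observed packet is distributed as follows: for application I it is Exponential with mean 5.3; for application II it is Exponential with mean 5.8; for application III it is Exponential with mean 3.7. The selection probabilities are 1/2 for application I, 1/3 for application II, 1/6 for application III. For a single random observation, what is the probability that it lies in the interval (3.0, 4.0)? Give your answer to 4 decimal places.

Conditional on each application, P(3.0 < X < 4.0): I: 0.097627; II: 0.0944138; III: 0.105269.
By total probability, P(3.0 < X < 4.0) = 0.5·0.097627 + 0.333333·0.0944138 + 0.166667·0.105269 = 0.0978296.

0.0978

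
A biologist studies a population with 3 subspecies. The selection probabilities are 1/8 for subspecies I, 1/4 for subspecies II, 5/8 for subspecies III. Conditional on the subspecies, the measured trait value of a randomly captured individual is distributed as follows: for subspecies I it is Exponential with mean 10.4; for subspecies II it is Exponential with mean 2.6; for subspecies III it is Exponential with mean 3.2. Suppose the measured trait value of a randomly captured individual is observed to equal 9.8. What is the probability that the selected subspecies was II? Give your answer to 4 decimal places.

Likelihoods f(9.8 | ·): I: 0.0374738; II: 0.008873; III: 0.0146158.
Posterior ∝ prior × likelihood. Numerator for II: 0.25·0.008873 = 0.00221825.
Normalizing constant: 0.125·0.0374738 + 0.25·0.008873 + 0.625·0.0146158 = 0.0160374.
P(II | observation) = 0.00221825 / 0.0160374 = 0.138318.

0.1383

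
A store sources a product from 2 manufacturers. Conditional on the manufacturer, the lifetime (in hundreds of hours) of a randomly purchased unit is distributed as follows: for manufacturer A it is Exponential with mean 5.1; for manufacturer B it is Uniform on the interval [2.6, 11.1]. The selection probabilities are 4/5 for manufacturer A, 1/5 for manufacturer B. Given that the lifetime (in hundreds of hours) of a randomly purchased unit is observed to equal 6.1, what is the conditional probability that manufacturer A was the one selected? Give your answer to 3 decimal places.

0.668

Likelihoods f(6.1 | ·): A: 0.0592897; B: 0.117647.
Posterior ∝ prior × likelihood. Numerator for A: 0.8·0.0592897 = 0.0474318.
Normalizing constant: 0.8·0.0592897 + 0.2·0.117647 = 0.0709612.
P(A | observation) = 0.0474318 / 0.0709612 = 0.668419.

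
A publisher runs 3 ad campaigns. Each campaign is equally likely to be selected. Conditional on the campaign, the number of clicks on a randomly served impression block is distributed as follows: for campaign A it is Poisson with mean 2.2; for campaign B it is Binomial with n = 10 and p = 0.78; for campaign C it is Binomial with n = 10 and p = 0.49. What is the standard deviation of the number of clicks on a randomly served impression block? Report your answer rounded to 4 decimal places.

2.7143

Per component, A: μ=2.2, E[X²]=7.04; B: μ=7.8, E[X²]=62.556; C: μ=4.9, E[X²]=26.509.
E[X] = 0.333333·2.2 + 0.333333·7.8 + 0.333333·4.9 = 4.96667.
E[X²] = 0.333333·7.04 + 0.333333·62.556 + 0.333333·26.509 = 32.035.
Var(X) = E[X²] − (E[X])² = 32.035 − 24.6678 = 7.36722.
SD(X) = √7.36722 = 2.71426.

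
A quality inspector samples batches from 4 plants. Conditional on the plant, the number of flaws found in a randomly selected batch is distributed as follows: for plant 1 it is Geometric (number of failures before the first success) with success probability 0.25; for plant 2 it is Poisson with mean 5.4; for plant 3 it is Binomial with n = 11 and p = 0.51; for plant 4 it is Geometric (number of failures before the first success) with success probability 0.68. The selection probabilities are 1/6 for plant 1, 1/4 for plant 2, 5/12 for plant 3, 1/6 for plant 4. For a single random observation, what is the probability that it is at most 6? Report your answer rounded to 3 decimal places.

0.779

Conditional on each plant, P(X ≤ 6): 1: 0.866516; 2: 0.701671; 3: 0.702586; 4: 0.999656.
By total probability, P(X ≤ 6) = 0.166667·0.866516 + 0.25·0.701671 + 0.416667·0.702586 + 0.166667·0.999656 = 0.779191.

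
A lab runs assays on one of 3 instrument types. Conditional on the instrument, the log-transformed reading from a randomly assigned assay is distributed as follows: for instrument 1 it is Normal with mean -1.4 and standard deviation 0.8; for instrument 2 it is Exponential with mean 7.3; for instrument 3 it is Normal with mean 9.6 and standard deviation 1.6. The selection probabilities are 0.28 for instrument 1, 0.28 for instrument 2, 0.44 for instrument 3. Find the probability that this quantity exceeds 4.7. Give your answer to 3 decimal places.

0.587

Conditional on each instrument, P(X > 4.7): 1: 1.22125e-14; 2: 0.525274; 3: 0.998903.
By total probability, P(X > 4.7) = 0.28·1.22125e-14 + 0.28·0.525274 + 0.44·0.998903 = 0.586594.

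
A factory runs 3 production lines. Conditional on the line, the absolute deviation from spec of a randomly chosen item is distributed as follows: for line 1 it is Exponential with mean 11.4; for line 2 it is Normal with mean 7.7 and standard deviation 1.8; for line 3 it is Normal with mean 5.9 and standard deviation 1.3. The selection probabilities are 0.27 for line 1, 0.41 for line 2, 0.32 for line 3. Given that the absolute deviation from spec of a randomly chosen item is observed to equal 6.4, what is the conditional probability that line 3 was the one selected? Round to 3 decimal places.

Likelihoods f(6.4 | ·): 1: 0.0500358; 2: 0.170755; 3: 0.285.
Posterior ∝ prior × likelihood. Numerator for 3: 0.32·0.285 = 0.0911999.
Normalizing constant: 0.27·0.0500358 + 0.41·0.170755 + 0.32·0.285 = 0.174719.
P(3 | observation) = 0.0911999 / 0.174719 = 0.521981.

0.522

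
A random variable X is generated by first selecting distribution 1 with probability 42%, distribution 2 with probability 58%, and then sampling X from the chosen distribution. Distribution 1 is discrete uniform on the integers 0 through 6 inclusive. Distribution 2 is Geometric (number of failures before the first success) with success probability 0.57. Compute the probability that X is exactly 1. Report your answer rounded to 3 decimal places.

0.202

Conditional on each component, P(X = 1): 1: 0.142857; 2: 0.2451.
By total probability, P(X = 1) = 0.42·0.142857 + 0.58·0.2451 = 0.202158.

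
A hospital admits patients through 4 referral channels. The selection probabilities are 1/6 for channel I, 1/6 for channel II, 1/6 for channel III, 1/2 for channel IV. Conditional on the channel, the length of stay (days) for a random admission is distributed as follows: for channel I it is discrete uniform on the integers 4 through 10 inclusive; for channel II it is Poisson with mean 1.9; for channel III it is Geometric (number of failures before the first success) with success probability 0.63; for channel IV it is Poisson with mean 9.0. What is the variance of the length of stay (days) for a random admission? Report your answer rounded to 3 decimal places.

Per component, I: μ=7, E[X²]=53; II: μ=1.9, E[X²]=5.51; III: μ=0.587302, E[X²]=1.27715; IV: μ=9, E[X²]=90.
E[X] = 0.166667·7 + 0.166667·1.9 + 0.166667·0.587302 + 0.5·9 = 6.08122.
E[X²] = 0.166667·53 + 0.166667·5.51 + 0.166667·1.27715 + 0.5·90 = 54.9645.
Var(X) = E[X²] − (E[X])² = 54.9645 − 36.9812 = 17.9833.

17.983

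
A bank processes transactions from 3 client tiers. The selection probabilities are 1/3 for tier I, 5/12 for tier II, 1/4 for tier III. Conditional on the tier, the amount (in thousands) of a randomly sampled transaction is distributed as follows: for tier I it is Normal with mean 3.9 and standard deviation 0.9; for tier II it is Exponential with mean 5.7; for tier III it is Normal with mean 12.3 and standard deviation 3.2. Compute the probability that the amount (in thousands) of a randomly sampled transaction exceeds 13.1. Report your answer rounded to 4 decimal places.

0.1422

Conditional on each tier, P(X > 13.1): I: 0; II: 0.100435; III: 0.401294.
By total probability, P(X > 13.1) = 0.333333·0 + 0.416667·0.100435 + 0.25·0.401294 = 0.142171.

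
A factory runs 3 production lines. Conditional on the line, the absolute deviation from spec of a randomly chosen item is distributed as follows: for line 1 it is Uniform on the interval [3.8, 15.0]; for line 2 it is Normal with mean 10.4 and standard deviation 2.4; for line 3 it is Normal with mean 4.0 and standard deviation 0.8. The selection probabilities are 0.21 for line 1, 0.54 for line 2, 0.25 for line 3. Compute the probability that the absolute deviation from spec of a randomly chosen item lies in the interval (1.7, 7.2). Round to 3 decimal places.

Conditional on each line, P(1.7 < X < 7.2): 1: 0.303571; 2: 0.0910667; 3: 0.997948.
By total probability, P(1.7 < X < 7.2) = 0.21·0.303571 + 0.54·0.0910667 + 0.25·0.997948 = 0.362413.

0.362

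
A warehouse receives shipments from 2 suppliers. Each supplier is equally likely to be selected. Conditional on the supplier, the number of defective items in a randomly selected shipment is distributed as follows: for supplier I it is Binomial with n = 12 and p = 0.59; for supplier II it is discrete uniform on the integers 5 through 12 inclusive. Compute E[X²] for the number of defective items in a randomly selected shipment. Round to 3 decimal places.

For each component E[X²] = Var + (mean)², giving I: 53.0292; II: 77.5.
Overall E[X²] = 0.5·53.0292 + 0.5·77.5 = 65.2646.

65.265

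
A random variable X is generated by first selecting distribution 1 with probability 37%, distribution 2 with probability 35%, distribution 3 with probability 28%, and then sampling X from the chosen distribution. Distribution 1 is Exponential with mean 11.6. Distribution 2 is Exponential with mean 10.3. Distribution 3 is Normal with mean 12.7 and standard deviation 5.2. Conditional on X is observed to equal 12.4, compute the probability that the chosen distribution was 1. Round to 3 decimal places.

0.257

Likelihoods f(12.4 | ·): 1: 0.0296003; 2: 0.0291288; 3: 0.0765921.
Posterior ∝ prior × likelihood. Numerator for 1: 0.37·0.0296003 = 0.0109521.
Normalizing constant: 0.37·0.0296003 + 0.35·0.0291288 + 0.28·0.0765921 = 0.042593.
P(1 | observation) = 0.0109521 / 0.042593 = 0.257134.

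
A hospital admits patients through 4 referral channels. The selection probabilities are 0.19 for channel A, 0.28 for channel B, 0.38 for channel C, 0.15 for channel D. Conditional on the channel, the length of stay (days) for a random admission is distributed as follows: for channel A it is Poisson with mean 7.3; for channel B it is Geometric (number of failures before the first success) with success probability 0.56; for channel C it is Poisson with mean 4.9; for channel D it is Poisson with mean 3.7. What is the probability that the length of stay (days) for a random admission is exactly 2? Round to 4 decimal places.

0.0931

Conditional on each channel, P(X = 2): A: 0.0179997; B: 0.108416; C: 0.0893962; D: 0.169233.
By total probability, P(X = 2) = 0.19·0.0179997 + 0.28·0.108416 + 0.38·0.0893962 + 0.15·0.169233 = 0.0931319.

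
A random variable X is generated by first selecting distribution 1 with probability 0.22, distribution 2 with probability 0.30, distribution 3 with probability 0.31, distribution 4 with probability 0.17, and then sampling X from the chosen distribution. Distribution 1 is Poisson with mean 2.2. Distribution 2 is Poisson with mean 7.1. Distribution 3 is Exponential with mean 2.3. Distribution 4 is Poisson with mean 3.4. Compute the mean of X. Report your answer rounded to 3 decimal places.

Component means — 1: 2.2; 2: 7.1; 3: 2.3; 4: 3.4.
E[X] = 0.22·2.2 + 0.3·7.1 + 0.31·2.3 + 0.17·3.4 = 3.905.

3.905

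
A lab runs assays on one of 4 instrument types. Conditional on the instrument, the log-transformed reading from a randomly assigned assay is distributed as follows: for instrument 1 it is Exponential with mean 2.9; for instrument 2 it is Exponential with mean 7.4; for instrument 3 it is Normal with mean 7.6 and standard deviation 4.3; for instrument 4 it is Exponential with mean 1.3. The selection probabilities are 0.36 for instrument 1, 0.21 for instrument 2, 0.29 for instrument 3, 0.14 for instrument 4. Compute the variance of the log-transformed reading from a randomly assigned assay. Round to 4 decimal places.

26.7998

Per component, 1: μ=2.9, E[X²]=16.82; 2: μ=7.4, E[X²]=109.52; 3: μ=7.6, E[X²]=76.25; 4: μ=1.3, E[X²]=3.38.
E[X] = 0.36·2.9 + 0.21·7.4 + 0.29·7.6 + 0.14·1.3 = 4.984.
E[X²] = 0.36·16.82 + 0.21·109.52 + 0.29·76.25 + 0.14·3.38 = 51.6401.
Var(X) = E[X²] − (E[X])² = 51.6401 − 24.8403 = 26.7998.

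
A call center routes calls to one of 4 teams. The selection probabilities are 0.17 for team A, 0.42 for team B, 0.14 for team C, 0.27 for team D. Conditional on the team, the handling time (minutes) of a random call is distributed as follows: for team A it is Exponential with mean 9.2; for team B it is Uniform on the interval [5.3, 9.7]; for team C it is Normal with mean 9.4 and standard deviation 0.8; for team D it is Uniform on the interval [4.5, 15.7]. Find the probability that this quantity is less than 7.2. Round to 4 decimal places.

0.3391

Conditional on each team, P(X < 7.2): A: 0.542788; B: 0.431818; C: 0.00297976; D: 0.241071.
By total probability, P(X < 7.2) = 0.17·0.542788 + 0.42·0.431818 + 0.14·0.00297976 + 0.27·0.241071 = 0.339144.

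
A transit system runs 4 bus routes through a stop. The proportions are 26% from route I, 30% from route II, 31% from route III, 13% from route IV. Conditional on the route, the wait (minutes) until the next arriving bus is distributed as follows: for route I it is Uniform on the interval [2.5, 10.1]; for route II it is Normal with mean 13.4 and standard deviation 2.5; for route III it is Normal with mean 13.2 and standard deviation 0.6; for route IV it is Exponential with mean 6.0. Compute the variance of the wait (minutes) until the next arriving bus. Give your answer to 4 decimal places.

19.9190

Per component, I: μ=6.3, E[X²]=44.5033; II: μ=13.4, E[X²]=185.81; III: μ=13.2, E[X²]=174.6; IV: μ=6, E[X²]=72.
E[X] = 0.26·6.3 + 0.3·13.4 + 0.31·13.2 + 0.13·6 = 10.53.
E[X²] = 0.26·44.5033 + 0.3·185.81 + 0.31·174.6 + 0.13·72 = 130.8.
Var(X) = E[X²] − (E[X])² = 130.8 − 110.881 = 19.919.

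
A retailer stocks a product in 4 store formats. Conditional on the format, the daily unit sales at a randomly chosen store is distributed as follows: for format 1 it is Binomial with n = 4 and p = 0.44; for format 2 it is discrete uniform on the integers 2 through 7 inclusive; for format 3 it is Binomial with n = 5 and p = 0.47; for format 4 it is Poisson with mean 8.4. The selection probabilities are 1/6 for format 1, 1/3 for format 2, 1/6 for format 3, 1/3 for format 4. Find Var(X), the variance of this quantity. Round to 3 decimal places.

11.001

Per component, 1: μ=1.76, E[X²]=4.0832; 2: μ=4.5, E[X²]=23.1667; 3: μ=2.35, E[X²]=6.768; 4: μ=8.4, E[X²]=78.96.
E[X] = 0.166667·1.76 + 0.333333·4.5 + 0.166667·2.35 + 0.333333·8.4 = 4.985.
E[X²] = 0.166667·4.0832 + 0.333333·23.1667 + 0.166667·6.768 + 0.333333·78.96 = 35.8508.
Var(X) = E[X²] − (E[X])² = 35.8508 − 24.8502 = 11.0005.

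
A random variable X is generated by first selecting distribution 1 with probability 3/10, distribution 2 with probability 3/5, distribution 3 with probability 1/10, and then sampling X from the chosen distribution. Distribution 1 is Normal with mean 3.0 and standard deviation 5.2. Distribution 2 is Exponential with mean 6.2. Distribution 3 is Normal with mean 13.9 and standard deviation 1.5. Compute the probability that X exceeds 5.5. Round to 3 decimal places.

0.442

Conditional on each component, P(X > 5.5): 1: 0.31534; 2: 0.41185; 3: 1.
By total probability, P(X > 5.5) = 0.3·0.31534 + 0.6·0.41185 + 0.1·1 = 0.441712.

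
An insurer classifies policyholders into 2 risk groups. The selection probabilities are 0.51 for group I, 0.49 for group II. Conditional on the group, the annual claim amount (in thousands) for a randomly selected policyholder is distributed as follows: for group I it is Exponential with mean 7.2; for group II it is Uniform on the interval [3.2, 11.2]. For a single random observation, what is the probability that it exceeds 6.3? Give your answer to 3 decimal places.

0.513

Conditional on each group, P(X > 6.3): I: 0.416862; II: 0.6125.
By total probability, P(X > 6.3) = 0.51·0.416862 + 0.49·0.6125 = 0.512725.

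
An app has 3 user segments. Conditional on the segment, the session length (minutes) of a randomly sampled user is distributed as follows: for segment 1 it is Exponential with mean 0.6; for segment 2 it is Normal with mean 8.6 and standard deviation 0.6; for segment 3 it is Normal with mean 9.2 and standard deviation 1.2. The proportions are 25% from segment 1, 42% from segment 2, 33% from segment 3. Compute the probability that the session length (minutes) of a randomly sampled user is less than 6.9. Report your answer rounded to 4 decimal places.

0.2601

Conditional on each segment, P(X < 6.9): 1: 0.99999; 2: 0.00230327; 3: 0.0276401.
By total probability, P(X < 6.9) = 0.25·0.99999 + 0.42·0.00230327 + 0.33·0.0276401 = 0.260086.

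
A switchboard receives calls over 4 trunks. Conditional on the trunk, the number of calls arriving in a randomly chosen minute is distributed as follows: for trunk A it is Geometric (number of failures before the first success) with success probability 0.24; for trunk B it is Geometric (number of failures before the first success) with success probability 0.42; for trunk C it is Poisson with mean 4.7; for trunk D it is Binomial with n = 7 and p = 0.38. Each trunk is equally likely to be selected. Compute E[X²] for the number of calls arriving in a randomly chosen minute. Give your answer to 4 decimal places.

15.9830

For each component E[X²] = Var + (mean)², giving A: 23.2222; B: 5.19501; C: 26.79; D: 8.7248.
Overall E[X²] = 0.25·23.2222 + 0.25·5.19501 + 0.25·26.79 + 0.25·8.7248 = 15.983.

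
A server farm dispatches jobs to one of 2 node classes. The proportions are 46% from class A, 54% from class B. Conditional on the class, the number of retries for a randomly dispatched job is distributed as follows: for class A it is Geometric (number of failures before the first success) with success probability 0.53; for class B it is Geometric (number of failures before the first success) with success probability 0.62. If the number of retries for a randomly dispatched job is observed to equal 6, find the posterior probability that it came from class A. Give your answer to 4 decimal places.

Likelihoods P(X=6 | ·): A: 0.00571298; B: 0.00186678.
Posterior ∝ prior × likelihood. Numerator for A: 0.46·0.00571298 = 0.00262797.
Normalizing constant: 0.46·0.00571298 + 0.54·0.00186678 = 0.00363603.
P(A | observation) = 0.00262797 / 0.00363603 = 0.722758.

0.7228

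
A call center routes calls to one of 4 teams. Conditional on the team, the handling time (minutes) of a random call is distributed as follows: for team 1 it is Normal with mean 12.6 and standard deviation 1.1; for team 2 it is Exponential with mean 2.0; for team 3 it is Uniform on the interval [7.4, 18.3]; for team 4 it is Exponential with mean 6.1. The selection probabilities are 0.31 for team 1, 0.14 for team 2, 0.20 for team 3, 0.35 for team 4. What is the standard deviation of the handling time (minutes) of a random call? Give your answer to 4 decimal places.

5.7195

Per component, 1: μ=12.6, E[X²]=159.97; 2: μ=2, E[X²]=8; 3: μ=12.85, E[X²]=175.023; 4: μ=6.1, E[X²]=74.42.
E[X] = 0.31·12.6 + 0.14·2 + 0.2·12.85 + 0.35·6.1 = 8.891.
E[X²] = 0.31·159.97 + 0.14·8 + 0.2·175.023 + 0.35·74.42 = 111.762.
Var(X) = E[X²] − (E[X])² = 111.762 − 79.0499 = 32.7125.
SD(X) = √32.7125 = 5.71948.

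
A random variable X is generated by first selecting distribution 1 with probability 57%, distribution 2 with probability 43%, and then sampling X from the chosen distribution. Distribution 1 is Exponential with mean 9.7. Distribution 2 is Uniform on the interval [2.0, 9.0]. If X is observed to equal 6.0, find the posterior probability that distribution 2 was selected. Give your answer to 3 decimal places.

Likelihoods f(6.0 | ·): 1: 0.0555383; 2: 0.142857.
Posterior ∝ prior × likelihood. Numerator for 2: 0.43·0.142857 = 0.0614286.
Normalizing constant: 0.57·0.0555383 + 0.43·0.142857 = 0.0930854.
P(2 | observation) = 0.0614286 / 0.0930854 = 0.659916.

0.660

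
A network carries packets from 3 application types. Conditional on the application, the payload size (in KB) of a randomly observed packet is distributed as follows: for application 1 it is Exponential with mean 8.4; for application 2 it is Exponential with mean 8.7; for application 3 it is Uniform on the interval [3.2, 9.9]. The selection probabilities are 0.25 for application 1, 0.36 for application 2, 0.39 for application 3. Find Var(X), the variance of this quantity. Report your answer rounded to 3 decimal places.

47.338

Per component, 1: μ=8.4, E[X²]=141.12; 2: μ=8.7, E[X²]=151.38; 3: μ=6.55, E[X²]=46.6433.
E[X] = 0.25·8.4 + 0.36·8.7 + 0.39·6.55 = 7.7865.
E[X²] = 0.25·141.12 + 0.36·151.38 + 0.39·46.6433 = 107.968.
Var(X) = E[X²] − (E[X])² = 107.968 − 60.6296 = 47.3381.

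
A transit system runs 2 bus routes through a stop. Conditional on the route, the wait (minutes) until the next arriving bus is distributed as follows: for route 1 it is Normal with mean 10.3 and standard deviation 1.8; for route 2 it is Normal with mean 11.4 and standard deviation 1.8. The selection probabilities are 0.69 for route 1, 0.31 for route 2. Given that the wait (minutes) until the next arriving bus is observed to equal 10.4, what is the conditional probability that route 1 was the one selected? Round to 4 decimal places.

Likelihoods f(10.4 | ·): 1: 0.221293; 2: 0.18994.
Posterior ∝ prior × likelihood. Numerator for 1: 0.69·0.221293 = 0.152692.
Normalizing constant: 0.69·0.221293 + 0.31·0.18994 = 0.211574.
P(1 | observation) = 0.152692 / 0.211574 = 0.721697.

0.7217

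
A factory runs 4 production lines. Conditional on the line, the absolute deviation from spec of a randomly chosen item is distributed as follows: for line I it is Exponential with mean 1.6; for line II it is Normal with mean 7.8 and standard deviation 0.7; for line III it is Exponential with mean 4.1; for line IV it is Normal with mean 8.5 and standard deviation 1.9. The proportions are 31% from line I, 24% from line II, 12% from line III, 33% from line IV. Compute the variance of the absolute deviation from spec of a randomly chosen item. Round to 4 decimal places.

13.2824

Per component, I: μ=1.6, E[X²]=5.12; II: μ=7.8, E[X²]=61.33; III: μ=4.1, E[X²]=33.62; IV: μ=8.5, E[X²]=75.86.
E[X] = 0.31·1.6 + 0.24·7.8 + 0.12·4.1 + 0.33·8.5 = 5.665.
E[X²] = 0.31·5.12 + 0.24·61.33 + 0.12·33.62 + 0.33·75.86 = 45.3746.
Var(X) = E[X²] − (E[X])² = 45.3746 − 32.0922 = 13.2824.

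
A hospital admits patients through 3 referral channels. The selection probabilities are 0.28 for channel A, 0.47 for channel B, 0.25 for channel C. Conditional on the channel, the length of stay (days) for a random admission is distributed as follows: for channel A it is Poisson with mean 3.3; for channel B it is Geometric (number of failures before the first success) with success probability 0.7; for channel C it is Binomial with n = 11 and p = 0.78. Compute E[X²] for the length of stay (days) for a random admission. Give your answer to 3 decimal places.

23.223

For each component E[X²] = Var + (mean)², giving A: 14.19; B: 0.795918; C: 75.504.
Overall E[X²] = 0.28·14.19 + 0.47·0.795918 + 0.25·75.504 = 23.2233.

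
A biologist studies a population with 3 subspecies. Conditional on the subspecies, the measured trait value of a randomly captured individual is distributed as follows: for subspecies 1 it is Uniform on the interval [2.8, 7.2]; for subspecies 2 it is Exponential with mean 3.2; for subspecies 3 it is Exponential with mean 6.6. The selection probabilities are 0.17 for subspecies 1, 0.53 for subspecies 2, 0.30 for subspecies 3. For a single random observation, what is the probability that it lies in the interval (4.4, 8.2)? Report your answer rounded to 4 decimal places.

Conditional on each subspecies, P(4.4 < X < 8.2): 1: 0.636364; 2: 0.175728; 3: 0.224734.
By total probability, P(4.4 < X < 8.2) = 0.17·0.636364 + 0.53·0.175728 + 0.3·0.224734 = 0.268738.

0.2687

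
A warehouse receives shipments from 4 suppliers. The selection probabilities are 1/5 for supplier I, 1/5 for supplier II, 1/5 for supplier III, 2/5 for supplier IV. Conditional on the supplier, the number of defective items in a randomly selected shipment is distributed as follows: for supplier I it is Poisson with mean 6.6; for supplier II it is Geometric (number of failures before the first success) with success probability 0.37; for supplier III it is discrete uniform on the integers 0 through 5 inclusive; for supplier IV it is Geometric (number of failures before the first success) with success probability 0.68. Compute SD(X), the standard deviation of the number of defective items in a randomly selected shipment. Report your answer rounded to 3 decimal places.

2.866

Per component, I: μ=6.6, E[X²]=50.16; II: μ=1.7027, E[X²]=7.5011; III: μ=2.5, E[X²]=9.16667; IV: μ=0.470588, E[X²]=0.913495.
E[X] = 0.2·6.6 + 0.2·1.7027 + 0.2·2.5 + 0.4·0.470588 = 2.34878.
E[X²] = 0.2·50.16 + 0.2·7.5011 + 0.2·9.16667 + 0.4·0.913495 = 13.731.
Var(X) = E[X²] − (E[X])² = 13.731 − 5.51675 = 8.2142.
SD(X) = √8.2142 = 2.86604.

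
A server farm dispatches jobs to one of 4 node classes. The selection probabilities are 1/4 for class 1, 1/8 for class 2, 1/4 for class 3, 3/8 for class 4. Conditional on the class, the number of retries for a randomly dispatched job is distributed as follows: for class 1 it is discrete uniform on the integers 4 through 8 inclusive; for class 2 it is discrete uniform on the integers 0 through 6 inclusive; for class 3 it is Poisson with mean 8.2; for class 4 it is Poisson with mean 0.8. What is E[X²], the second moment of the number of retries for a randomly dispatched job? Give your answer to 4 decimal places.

30.5250

For each component E[X²] = Var + (mean)², giving 1: 38; 2: 13; 3: 75.44; 4: 1.44.
Overall E[X²] = 0.25·38 + 0.125·13 + 0.25·75.44 + 0.375·1.44 = 30.525.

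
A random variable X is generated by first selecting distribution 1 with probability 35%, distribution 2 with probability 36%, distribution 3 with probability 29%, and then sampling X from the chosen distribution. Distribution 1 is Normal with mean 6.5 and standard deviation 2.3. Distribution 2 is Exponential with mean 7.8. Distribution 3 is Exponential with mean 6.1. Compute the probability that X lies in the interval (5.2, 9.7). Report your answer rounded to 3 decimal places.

Conditional on each component, P(5.2 < X < 9.7): 1: 0.63197; 2: 0.22507; 3: 0.222473.
By total probability, P(5.2 < X < 9.7) = 0.35·0.63197 + 0.36·0.22507 + 0.29·0.222473 = 0.366732.

0.367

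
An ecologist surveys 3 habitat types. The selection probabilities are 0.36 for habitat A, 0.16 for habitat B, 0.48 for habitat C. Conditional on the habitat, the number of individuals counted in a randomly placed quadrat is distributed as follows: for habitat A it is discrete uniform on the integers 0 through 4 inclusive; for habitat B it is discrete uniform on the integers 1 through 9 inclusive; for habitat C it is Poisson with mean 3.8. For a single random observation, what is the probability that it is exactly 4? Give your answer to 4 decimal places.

0.1831

Conditional on each habitat, P(X = 4): A: 0.2; B: 0.111111; C: 0.194359.
By total probability, P(X = 4) = 0.36·0.2 + 0.16·0.111111 + 0.48·0.194359 = 0.18307.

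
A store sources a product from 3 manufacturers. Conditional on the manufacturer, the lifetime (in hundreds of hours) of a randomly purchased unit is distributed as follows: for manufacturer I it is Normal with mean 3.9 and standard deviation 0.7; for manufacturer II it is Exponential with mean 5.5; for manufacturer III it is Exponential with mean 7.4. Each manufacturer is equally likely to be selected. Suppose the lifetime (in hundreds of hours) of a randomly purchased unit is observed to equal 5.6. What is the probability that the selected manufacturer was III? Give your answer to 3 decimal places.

0.399

Likelihoods f(5.6 | ·): I: 0.0298598; II: 0.065682; III: 0.0634035.
Posterior ∝ prior × likelihood. Numerator for III: 0.333333·0.0634035 = 0.0211345.
Normalizing constant: 0.333333·0.0298598 + 0.333333·0.065682 + 0.333333·0.0634035 = 0.0529818.
P(III | observation) = 0.0211345 / 0.0529818 = 0.398901.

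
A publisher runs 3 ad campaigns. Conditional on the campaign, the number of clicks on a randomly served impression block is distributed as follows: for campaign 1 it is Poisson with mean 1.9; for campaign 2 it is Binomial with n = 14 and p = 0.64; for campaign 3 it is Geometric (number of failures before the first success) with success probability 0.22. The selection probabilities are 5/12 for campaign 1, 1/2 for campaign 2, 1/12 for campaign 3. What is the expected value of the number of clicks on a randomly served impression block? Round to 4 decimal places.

Component means — 1: 1.9; 2: 8.96; 3: 3.54545.
E[X] = 0.416667·1.9 + 0.5·8.96 + 0.0833333·3.54545 = 5.56712.

5.5671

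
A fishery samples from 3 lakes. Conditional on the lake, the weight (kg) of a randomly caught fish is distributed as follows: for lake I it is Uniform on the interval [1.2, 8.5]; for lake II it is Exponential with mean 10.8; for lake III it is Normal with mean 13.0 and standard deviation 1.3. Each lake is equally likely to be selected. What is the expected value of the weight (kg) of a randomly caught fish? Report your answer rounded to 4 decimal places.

Component means — I: 4.85; II: 10.8; III: 13.
E[X] = 0.333333·4.85 + 0.333333·10.8 + 0.333333·13 = 9.55.

9.5500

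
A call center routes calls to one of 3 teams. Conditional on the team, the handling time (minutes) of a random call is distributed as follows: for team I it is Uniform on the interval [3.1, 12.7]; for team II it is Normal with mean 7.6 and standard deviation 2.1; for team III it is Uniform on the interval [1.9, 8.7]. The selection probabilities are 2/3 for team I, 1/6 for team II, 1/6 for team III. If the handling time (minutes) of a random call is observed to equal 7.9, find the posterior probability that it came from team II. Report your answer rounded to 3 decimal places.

0.250

Likelihoods f(7.9 | ·): I: 0.104167; II: 0.188044; III: 0.147059.
Posterior ∝ prior × likelihood. Numerator for II: 0.166667·0.188044 = 0.0313406.
Normalizing constant: 0.666667·0.104167 + 0.166667·0.188044 + 0.166667·0.147059 = 0.125295.
P(II | observation) = 0.0313406 / 0.125295 = 0.250135.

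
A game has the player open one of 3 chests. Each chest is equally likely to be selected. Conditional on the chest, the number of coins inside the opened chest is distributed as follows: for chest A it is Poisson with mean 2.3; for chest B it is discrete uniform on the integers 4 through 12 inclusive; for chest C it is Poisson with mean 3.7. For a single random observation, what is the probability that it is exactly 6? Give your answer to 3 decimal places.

Conditional on each chest, P(X = 6): A: 0.0206138; B: 0.111111; C: 0.0881025.
By total probability, P(X = 6) = 0.333333·0.0206138 + 0.333333·0.111111 + 0.333333·0.0881025 = 0.0732758.

0.073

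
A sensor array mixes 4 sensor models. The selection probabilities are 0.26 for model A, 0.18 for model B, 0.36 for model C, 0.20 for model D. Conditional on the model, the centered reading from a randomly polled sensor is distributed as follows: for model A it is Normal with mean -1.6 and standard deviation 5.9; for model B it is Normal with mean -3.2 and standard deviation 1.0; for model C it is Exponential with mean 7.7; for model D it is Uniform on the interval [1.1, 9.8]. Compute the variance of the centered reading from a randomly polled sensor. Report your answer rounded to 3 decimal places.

53.393

Per component, A: μ=-1.6, E[X²]=37.37; B: μ=-3.2, E[X²]=11.24; C: μ=7.7, E[X²]=118.58; D: μ=5.45, E[X²]=36.01.
E[X] = 0.26·-1.6 + 0.18·-3.2 + 0.36·7.7 + 0.2·5.45 = 2.87.
E[X²] = 0.26·37.37 + 0.18·11.24 + 0.36·118.58 + 0.2·36.01 = 61.6302.
Var(X) = E[X²] − (E[X])² = 61.6302 − 8.2369 = 53.3933.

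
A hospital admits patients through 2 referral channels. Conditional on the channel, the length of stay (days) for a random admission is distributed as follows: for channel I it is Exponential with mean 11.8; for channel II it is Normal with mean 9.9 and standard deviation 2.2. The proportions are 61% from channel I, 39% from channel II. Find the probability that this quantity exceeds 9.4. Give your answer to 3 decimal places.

Conditional on each channel, P(X > 9.4): I: 0.450855; II: 0.589894.
By total probability, P(X > 9.4) = 0.61·0.450855 + 0.39·0.589894 = 0.50508.

0.505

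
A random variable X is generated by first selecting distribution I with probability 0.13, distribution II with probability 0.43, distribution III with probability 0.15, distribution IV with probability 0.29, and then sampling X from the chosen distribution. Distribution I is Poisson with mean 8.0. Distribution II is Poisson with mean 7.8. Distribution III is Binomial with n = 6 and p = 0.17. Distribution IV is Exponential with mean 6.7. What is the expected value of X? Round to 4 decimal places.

6.4900

Component means — I: 8; II: 7.8; III: 1.02; IV: 6.7.
E[X] = 0.13·8 + 0.43·7.8 + 0.15·1.02 + 0.29·6.7 = 6.49.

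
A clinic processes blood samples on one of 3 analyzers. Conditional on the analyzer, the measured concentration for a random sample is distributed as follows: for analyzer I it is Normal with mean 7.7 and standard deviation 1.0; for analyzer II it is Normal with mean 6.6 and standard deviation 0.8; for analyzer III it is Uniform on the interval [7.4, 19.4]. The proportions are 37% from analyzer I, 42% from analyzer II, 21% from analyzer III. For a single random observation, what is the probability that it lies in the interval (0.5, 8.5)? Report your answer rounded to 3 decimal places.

Conditional on each analyzer, P(0.5 < X < 8.5): I: 0.788145; II: 0.991226; III: 0.0916667.
By total probability, P(0.5 < X < 8.5) = 0.37·0.788145 + 0.42·0.991226 + 0.21·0.0916667 = 0.727178.

0.727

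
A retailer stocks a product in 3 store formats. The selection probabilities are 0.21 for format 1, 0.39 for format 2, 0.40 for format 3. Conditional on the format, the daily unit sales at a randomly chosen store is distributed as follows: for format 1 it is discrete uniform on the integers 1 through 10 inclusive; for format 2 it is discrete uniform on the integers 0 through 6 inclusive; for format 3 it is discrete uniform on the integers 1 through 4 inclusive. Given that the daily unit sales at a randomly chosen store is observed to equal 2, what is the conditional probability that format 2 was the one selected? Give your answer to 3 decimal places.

0.315

Likelihoods P(X=2 | ·): 1: 0.1; 2: 0.142857; 3: 0.25.
Posterior ∝ prior × likelihood. Numerator for 2: 0.39·0.142857 = 0.0557143.
Normalizing constant: 0.21·0.1 + 0.39·0.142857 + 0.4·0.25 = 0.176714.
P(2 | observation) = 0.0557143 / 0.176714 = 0.315279.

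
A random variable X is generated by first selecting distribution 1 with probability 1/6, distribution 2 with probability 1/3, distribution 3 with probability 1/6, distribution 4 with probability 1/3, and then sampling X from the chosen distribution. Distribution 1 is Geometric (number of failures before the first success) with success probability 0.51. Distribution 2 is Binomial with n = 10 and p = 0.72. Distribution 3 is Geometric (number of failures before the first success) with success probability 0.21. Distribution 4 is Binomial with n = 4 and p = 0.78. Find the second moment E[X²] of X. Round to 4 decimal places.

For each component E[X²] = Var + (mean)², giving 1: 2.807; 2: 53.856; 3: 32.0658; 4: 10.4208.
Overall E[X²] = 0.166667·2.807 + 0.333333·53.856 + 0.166667·32.0658 + 0.333333·10.4208 = 27.2377.

27.2377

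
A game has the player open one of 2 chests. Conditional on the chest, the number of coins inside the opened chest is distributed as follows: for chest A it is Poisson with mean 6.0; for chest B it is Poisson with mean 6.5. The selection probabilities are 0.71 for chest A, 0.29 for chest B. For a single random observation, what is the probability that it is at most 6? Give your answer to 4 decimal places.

0.5832

Conditional on each chest, P(X ≤ 6): A: 0.606303; B: 0.526524.
By total probability, P(X ≤ 6) = 0.71·0.606303 + 0.29·0.526524 = 0.583167.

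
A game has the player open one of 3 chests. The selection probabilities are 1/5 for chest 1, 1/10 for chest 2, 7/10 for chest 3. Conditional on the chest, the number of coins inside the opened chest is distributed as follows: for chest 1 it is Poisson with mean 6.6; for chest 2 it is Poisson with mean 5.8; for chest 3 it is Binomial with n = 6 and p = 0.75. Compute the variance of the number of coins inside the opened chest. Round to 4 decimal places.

3.4360

Per component, 1: μ=6.6, E[X²]=50.16; 2: μ=5.8, E[X²]=39.44; 3: μ=4.5, E[X²]=21.375.
E[X] = 0.2·6.6 + 0.1·5.8 + 0.7·4.5 = 5.05.
E[X²] = 0.2·50.16 + 0.1·39.44 + 0.7·21.375 = 28.9385.
Var(X) = E[X²] − (E[X])² = 28.9385 − 25.5025 = 3.436.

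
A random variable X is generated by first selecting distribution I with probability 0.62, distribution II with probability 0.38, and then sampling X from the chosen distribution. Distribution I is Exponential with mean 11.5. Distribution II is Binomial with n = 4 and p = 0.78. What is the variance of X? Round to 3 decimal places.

Per component, I: μ=11.5, E[X²]=264.5; II: μ=3.12, E[X²]=10.4208.
E[X] = 0.62·11.5 + 0.38·3.12 = 8.3156.
E[X²] = 0.62·264.5 + 0.38·10.4208 = 167.95.
Var(X) = E[X²] − (E[X])² = 167.95 − 69.1492 = 98.8007.

98.801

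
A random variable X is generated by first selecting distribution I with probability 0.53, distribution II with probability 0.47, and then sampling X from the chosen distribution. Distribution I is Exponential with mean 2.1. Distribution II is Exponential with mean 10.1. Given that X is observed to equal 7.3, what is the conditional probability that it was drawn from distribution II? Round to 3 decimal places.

0.743

Likelihoods f(7.3 | ·): I: 0.0147262; II: 0.0480599.
Posterior ∝ prior × likelihood. Numerator for II: 0.47·0.0480599 = 0.0225881.
Normalizing constant: 0.53·0.0147262 + 0.47·0.0480599 = 0.030393.
P(II | observation) = 0.0225881 / 0.030393 = 0.743202.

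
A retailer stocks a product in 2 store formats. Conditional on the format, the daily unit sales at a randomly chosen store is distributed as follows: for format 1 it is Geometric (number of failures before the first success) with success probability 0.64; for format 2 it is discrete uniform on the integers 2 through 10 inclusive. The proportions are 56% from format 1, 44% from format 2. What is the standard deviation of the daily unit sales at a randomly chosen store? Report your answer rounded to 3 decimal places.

Per component, 1: μ=0.5625, E[X²]=1.19531; 2: μ=6, E[X²]=42.6667.
E[X] = 0.56·0.5625 + 0.44·6 = 2.955.
E[X²] = 0.56·1.19531 + 0.44·42.6667 = 19.4427.
Var(X) = E[X²] − (E[X])² = 19.4427 − 8.73203 = 10.7107.
SD(X) = √10.7107 = 3.27272.

3.273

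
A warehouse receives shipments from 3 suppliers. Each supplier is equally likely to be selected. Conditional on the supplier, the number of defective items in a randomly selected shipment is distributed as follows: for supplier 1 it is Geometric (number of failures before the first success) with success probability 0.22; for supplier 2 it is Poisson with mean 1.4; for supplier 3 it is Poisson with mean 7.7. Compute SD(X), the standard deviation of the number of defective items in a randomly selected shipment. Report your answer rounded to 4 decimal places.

3.9044

Per component, 1: μ=3.54545, E[X²]=28.686; 2: μ=1.4, E[X²]=3.36; 3: μ=7.7, E[X²]=66.99.
E[X] = 0.333333·3.54545 + 0.333333·1.4 + 0.333333·7.7 = 4.21515.
E[X²] = 0.333333·28.686 + 0.333333·3.36 + 0.333333·66.99 = 33.012.
Var(X) = E[X²] − (E[X])² = 33.012 − 17.7675 = 15.2445.
SD(X) = √15.2445 = 3.90442.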